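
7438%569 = 41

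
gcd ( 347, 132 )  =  1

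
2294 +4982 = 7276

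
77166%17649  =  6570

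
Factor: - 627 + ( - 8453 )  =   - 2^3*5^1*227^1 = - 9080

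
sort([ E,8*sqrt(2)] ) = [E,8*sqrt(2 ) ]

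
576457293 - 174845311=401611982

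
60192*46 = 2768832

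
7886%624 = 398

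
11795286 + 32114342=43909628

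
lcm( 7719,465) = 38595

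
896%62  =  28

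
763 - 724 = 39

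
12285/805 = 15 + 6/23 = 15.26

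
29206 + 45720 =74926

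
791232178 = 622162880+169069298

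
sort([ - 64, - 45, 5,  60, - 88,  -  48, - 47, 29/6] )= [-88, - 64,  -  48, - 47,-45,29/6, 5, 60 ]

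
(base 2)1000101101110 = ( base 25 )73c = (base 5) 120322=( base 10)4462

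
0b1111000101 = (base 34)SD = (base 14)4cd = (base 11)7A8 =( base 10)965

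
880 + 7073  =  7953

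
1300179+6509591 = 7809770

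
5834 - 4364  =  1470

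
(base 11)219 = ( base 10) 262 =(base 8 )406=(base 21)ca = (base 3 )100201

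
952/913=1 + 39/913 = 1.04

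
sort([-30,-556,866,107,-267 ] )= [-556,  -  267, -30,107,866 ]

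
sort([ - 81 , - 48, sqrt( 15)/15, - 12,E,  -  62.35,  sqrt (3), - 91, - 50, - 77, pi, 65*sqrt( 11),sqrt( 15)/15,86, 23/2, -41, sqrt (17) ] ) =[ - 91, - 81 , - 77, - 62.35,-50, - 48,  -  41, - 12, sqrt(15) /15 , sqrt( 15) /15, sqrt(3), E, pi, sqrt (17), 23/2, 86,65*sqrt (11)] 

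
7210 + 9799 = 17009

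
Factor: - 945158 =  - 2^1*101^1*4679^1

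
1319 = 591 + 728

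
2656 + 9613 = 12269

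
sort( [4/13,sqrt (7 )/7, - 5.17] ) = [ - 5.17,  4/13,sqrt( 7)/7] 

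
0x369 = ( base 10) 873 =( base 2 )1101101001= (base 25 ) 19N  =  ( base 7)2355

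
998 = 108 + 890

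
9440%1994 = 1464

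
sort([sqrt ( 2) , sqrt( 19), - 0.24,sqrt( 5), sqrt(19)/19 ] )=[ - 0.24,  sqrt( 19)/19,  sqrt( 2), sqrt( 5), sqrt(19)] 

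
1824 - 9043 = -7219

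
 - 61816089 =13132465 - 74948554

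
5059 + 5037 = 10096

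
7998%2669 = 2660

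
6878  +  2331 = 9209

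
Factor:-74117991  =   - 3^1*97^1*487^1*523^1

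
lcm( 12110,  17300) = 121100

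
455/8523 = 455/8523 = 0.05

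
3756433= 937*4009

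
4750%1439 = 433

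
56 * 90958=5093648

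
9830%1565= 440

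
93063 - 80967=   12096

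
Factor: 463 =463^1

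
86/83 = 86/83 = 1.04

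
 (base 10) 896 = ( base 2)1110000000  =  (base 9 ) 1205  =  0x380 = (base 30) TQ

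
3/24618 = 1/8206 = 0.00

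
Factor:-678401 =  - 678401^1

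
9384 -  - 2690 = 12074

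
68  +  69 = 137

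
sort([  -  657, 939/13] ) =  [ - 657, 939/13 ]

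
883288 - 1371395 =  - 488107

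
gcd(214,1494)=2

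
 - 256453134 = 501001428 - 757454562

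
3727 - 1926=1801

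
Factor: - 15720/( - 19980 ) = 2^1*3^( - 2 )*37^(-1 )* 131^1 = 262/333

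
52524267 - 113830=52410437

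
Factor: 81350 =2^1 * 5^2*1627^1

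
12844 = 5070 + 7774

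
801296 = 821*976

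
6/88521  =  2/29507 = 0.00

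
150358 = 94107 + 56251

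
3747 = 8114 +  - 4367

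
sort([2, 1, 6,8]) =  [1, 2, 6, 8] 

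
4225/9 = 469  +  4/9=469.44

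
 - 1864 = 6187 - 8051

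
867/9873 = 289/3291 = 0.09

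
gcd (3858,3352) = 2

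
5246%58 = 26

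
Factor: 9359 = 7^2*191^1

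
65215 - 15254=49961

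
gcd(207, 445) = 1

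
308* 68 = 20944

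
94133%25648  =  17189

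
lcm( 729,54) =1458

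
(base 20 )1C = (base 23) 19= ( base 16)20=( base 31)11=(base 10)32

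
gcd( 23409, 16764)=3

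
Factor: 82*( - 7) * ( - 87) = 49938= 2^1*3^1*7^1*29^1*41^1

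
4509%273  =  141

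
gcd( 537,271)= 1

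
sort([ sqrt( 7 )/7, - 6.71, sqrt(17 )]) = [ - 6.71, sqrt(7)/7,sqrt(17)] 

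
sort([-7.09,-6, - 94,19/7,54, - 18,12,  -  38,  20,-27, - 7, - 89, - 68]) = [ - 94, - 89,-68, - 38, - 27, - 18, -7.09, - 7, - 6,  19/7,12, 20,54]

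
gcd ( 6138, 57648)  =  6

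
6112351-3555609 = 2556742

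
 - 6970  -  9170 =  - 16140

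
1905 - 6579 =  - 4674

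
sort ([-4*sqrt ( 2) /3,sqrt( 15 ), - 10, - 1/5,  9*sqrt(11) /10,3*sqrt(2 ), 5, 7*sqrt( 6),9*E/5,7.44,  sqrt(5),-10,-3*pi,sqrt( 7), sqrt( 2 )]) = [  -  10, - 10,  -  3*pi,-4 * sqrt( 2)/3, - 1/5,sqrt(2), sqrt(5),sqrt(7 ),9*sqrt(11 )/10 , sqrt(15),3*sqrt(2) , 9*E/5,5, 7.44,7*sqrt( 6 ) ] 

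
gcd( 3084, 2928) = 12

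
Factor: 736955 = 5^1*147391^1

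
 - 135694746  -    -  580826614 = 445131868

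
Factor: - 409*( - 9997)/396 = 4088773/396 = 2^(- 2 )* 3^ ( - 2)*11^(-1)*13^1*409^1*769^1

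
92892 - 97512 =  - 4620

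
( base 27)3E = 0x5f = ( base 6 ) 235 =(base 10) 95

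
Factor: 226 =2^1*113^1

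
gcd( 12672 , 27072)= 576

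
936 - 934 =2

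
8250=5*1650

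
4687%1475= 262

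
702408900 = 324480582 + 377928318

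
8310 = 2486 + 5824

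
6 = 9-3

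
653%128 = 13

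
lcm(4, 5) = 20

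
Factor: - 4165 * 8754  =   - 2^1* 3^1*5^1 * 7^2*17^1 * 1459^1 =-  36460410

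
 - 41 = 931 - 972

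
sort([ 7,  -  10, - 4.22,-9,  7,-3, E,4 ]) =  [ - 10, - 9, - 4.22,  -  3, E,4, 7,7]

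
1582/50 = 31 + 16/25 = 31.64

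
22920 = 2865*8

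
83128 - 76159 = 6969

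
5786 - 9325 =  - 3539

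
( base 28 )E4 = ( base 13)246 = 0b110001100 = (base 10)396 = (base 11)330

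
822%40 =22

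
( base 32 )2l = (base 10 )85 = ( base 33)2J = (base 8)125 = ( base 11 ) 78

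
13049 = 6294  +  6755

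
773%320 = 133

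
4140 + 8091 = 12231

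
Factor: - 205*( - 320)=65600 = 2^6*5^2*41^1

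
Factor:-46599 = -3^1 * 7^2 * 317^1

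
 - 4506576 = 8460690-12967266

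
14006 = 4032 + 9974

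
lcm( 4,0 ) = 0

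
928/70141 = 928/70141= 0.01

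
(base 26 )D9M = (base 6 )105512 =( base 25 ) ebj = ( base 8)21524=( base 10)9044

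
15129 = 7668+7461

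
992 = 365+627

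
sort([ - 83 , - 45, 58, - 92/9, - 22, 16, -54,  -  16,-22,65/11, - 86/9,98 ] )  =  [ - 83, - 54,-45, - 22, - 22, - 16 , - 92/9, - 86/9,65/11,16,58,98] 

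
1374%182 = 100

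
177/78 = 59/26 = 2.27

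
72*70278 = 5060016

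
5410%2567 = 276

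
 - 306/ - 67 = 306/67 =4.57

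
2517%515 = 457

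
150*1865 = 279750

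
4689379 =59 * 79481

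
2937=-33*( - 89)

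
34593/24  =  11531/8 = 1441.38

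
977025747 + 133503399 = 1110529146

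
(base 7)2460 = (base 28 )150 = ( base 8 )1634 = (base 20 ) 264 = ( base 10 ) 924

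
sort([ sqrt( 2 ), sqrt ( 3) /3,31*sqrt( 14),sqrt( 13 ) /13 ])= [ sqrt( 13)/13,sqrt (3) /3, sqrt( 2), 31*sqrt( 14)]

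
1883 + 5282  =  7165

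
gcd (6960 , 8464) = 16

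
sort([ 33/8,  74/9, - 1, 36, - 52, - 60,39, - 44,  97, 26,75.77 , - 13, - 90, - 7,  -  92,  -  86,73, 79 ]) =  [-92, - 90, - 86, - 60,-52, - 44,-13, - 7, - 1 , 33/8, 74/9,26, 36, 39,73  ,  75.77, 79,97]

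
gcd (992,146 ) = 2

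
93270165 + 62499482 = 155769647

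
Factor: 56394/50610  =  39/35  =  3^1  *5^(  -  1 )*7^( - 1 ) * 13^1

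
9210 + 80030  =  89240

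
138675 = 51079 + 87596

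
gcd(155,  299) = 1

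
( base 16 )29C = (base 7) 1643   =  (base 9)822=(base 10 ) 668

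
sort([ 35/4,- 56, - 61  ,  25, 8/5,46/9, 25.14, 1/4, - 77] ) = [-77, - 61, - 56,1/4, 8/5,  46/9 , 35/4, 25,25.14]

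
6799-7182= -383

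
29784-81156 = -51372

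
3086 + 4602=7688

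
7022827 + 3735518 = 10758345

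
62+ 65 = 127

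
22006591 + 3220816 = 25227407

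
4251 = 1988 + 2263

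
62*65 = 4030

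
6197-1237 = 4960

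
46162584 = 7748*5958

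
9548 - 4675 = 4873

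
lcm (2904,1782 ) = 78408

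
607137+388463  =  995600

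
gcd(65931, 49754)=1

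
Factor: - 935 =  - 5^1 * 11^1*17^1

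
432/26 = 16 +8/13 = 16.62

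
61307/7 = 61307/7 = 8758.14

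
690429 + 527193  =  1217622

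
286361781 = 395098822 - 108737041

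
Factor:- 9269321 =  - 19^1*41^1*73^1*163^1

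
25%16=9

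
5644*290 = 1636760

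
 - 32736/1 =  - 32736 = - 32736.00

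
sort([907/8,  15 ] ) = [15,907/8 ] 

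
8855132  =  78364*113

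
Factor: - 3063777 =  - 3^1*1021259^1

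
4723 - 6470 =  - 1747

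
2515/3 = 838 + 1/3 = 838.33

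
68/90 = 34/45 = 0.76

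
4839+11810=16649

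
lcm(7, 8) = 56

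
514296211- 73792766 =440503445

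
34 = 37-3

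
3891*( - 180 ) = -700380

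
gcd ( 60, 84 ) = 12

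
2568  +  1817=4385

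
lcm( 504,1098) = 30744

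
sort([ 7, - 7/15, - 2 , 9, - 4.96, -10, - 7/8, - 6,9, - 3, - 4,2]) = [ - 10, - 6, - 4.96,-4, - 3, - 2, - 7/8, - 7/15,2,7 , 9, 9]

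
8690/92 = 4345/46 = 94.46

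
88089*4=352356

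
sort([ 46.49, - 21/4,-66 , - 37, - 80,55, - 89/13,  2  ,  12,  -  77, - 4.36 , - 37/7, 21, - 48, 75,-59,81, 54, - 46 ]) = [ - 80, - 77 ,- 66 , - 59, - 48, - 46, - 37, - 89/13, - 37/7 , - 21/4, - 4.36,2 , 12, 21,  46.49, 54, 55 , 75,81] 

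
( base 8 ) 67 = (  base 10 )55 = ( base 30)1P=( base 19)2H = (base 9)61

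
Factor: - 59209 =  - 59209^1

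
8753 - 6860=1893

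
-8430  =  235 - 8665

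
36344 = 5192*7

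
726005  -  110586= 615419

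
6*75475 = 452850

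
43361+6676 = 50037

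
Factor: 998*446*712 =316916896= 2^5 * 89^1*223^1 * 499^1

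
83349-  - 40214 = 123563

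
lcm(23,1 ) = 23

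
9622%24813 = 9622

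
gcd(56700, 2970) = 270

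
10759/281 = 10759/281 = 38.29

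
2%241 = 2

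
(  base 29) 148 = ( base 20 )285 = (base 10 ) 965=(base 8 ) 1705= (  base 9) 1282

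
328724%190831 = 137893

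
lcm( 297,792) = 2376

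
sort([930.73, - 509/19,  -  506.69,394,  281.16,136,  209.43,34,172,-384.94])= [-506.69, - 384.94,-509/19, 34, 136,172,209.43,281.16,394,930.73]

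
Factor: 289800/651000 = 3^1*5^ ( - 1)*23^1*31^(- 1) = 69/155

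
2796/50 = 1398/25 = 55.92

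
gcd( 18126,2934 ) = 18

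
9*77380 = 696420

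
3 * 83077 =249231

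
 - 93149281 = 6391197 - 99540478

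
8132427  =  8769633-637206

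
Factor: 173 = 173^1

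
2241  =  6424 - 4183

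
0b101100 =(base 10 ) 44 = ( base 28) 1G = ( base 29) 1f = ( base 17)2A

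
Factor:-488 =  - 2^3*61^1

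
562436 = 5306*106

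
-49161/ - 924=2341/44=53.20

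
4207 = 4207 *1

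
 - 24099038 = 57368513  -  81467551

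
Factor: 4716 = 2^2*3^2*131^1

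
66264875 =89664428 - 23399553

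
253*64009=16194277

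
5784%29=13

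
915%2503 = 915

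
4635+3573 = 8208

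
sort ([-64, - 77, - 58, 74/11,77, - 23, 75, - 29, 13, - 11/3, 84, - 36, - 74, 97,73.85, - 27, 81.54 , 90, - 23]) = [ - 77 , - 74, - 64, - 58 ,-36, - 29, - 27 , - 23,-23 ,-11/3,74/11,13, 73.85, 75,  77 , 81.54, 84, 90 , 97]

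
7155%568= 339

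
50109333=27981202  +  22128131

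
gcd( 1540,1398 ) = 2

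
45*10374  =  466830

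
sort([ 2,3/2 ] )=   [ 3/2,2 ]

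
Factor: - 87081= - 3^1*29027^1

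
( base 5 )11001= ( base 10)751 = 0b1011101111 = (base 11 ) 623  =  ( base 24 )177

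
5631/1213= 5631/1213=4.64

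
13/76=13/76= 0.17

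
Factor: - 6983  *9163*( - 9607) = 7^2*11^1*13^1*17^1*739^1 * 6983^1  =  614706095003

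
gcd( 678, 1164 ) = 6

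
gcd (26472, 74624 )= 8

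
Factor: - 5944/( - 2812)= 1486/703 = 2^1*19^(-1 )*37^( -1 )*743^1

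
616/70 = 44/5  =  8.80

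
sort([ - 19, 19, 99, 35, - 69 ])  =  [ - 69, - 19,19,  35, 99]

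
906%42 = 24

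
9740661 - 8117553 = 1623108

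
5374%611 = 486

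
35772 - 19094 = 16678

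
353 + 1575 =1928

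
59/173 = 59/173  =  0.34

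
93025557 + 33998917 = 127024474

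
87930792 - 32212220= 55718572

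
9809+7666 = 17475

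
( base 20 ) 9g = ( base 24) 84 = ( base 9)237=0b11000100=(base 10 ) 196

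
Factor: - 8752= - 2^4*547^1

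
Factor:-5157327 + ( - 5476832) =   -  10634159 = - 523^1 * 20333^1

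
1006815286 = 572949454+433865832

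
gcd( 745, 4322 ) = 1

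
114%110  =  4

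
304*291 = 88464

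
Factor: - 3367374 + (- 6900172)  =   - 10267546 = -2^1*5133773^1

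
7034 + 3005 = 10039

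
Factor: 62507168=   2^5*1953349^1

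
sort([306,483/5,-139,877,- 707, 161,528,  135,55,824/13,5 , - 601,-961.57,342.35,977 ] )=[ - 961.57,-707,- 601, - 139, 5,55, 824/13,483/5,135 , 161, 306,342.35 , 528,877,977]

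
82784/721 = 82784/721= 114.82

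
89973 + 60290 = 150263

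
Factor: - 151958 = -2^1*75979^1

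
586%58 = 6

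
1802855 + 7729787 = 9532642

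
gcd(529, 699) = 1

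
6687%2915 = 857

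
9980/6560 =499/328  =  1.52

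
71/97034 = 71/97034 = 0.00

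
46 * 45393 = 2088078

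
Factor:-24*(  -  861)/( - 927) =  - 2^3*7^1*41^1*103^( - 1) = - 2296/103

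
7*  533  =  3731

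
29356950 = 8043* 3650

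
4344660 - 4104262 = 240398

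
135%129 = 6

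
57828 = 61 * 948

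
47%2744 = 47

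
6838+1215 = 8053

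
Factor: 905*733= 5^1*181^1*  733^1  =  663365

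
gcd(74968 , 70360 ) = 8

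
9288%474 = 282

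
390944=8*48868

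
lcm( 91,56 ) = 728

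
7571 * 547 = 4141337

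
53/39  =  53/39= 1.36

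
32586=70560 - 37974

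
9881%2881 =1238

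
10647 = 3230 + 7417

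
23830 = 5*4766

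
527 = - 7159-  - 7686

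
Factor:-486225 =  -3^2* 5^2*2161^1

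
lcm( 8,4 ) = 8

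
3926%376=166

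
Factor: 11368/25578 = 4/9=2^2*3^ ( - 2) 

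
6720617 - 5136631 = 1583986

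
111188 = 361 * 308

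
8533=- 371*( - 23) 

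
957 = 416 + 541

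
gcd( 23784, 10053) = 3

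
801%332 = 137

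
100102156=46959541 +53142615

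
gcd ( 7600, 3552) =16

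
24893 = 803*31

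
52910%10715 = 10050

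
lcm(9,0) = 0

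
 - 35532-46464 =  - 81996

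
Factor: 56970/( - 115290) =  - 211/427  =  - 7^ ( - 1)*61^( - 1)*211^1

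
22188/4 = 5547 = 5547.00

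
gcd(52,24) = 4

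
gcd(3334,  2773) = 1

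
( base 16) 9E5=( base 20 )66d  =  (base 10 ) 2533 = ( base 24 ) 49D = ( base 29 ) 30a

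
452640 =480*943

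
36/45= 4/5 = 0.80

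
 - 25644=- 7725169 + 7699525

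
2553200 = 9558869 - 7005669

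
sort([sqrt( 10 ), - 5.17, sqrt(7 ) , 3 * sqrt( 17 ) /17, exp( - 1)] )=[-5.17, exp(  -  1),3*sqrt(17 )/17, sqrt( 7),sqrt(10 )] 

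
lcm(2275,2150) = 195650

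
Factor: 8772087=3^1*2924029^1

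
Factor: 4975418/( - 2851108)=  - 2^( -1)*7^1 *13^( -1)*467^1 * 761^1*54829^( - 1 )= - 2487709/1425554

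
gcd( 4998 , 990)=6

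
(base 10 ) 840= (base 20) 220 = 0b1101001000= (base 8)1510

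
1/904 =1/904 = 0.00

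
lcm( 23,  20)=460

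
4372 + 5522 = 9894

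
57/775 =57/775 = 0.07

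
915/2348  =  915/2348 = 0.39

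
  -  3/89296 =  - 3/89296= - 0.00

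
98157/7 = 98157/7=14022.43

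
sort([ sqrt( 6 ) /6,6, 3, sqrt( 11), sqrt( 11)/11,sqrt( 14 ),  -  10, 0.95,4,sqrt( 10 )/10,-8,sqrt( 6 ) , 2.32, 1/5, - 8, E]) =[ - 10, - 8, - 8, 1/5, sqrt ( 11 )/11, sqrt(10)/10,  sqrt( 6)/6, 0.95, 2.32,  sqrt (6), E, 3,sqrt( 11), sqrt( 14 ),4,6 ]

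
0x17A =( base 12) 276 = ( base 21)I0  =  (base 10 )378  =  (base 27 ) e0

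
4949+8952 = 13901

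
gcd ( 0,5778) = 5778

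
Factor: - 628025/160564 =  - 2^( - 2) * 5^2 * 137^( - 1 )*293^ ( - 1)*25121^1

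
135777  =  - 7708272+7844049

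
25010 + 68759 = 93769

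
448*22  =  9856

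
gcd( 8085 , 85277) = 1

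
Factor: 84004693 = 84004693^1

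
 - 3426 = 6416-9842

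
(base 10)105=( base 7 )210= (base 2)1101001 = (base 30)3F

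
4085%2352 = 1733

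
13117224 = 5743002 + 7374222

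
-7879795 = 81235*( - 97 )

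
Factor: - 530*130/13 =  - 5300  =  - 2^2*5^2*53^1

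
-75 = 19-94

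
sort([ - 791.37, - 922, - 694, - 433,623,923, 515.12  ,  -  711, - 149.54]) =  [ - 922, - 791.37, - 711, - 694, - 433, - 149.54,515.12, 623,  923]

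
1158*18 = 20844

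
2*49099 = 98198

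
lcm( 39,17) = 663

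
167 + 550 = 717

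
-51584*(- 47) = 2424448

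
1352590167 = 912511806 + 440078361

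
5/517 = 5/517 = 0.01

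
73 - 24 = 49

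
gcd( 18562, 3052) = 2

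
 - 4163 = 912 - 5075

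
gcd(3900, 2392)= 52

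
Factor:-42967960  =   - 2^3*5^1*7^1*153457^1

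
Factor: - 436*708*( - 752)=2^8 * 3^1*47^1*59^1*109^1=232133376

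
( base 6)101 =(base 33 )14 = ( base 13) 2b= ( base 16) 25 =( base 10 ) 37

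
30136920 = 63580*474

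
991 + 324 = 1315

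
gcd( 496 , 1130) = 2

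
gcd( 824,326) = 2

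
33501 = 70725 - 37224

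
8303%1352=191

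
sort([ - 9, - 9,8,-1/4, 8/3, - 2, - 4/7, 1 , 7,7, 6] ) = [  -  9,-9, -2, - 4/7, - 1/4,1, 8/3, 6,  7,7,  8 ] 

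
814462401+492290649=1306753050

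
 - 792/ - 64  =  12+ 3/8 = 12.38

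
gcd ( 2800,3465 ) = 35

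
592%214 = 164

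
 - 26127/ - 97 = 269 + 34/97 = 269.35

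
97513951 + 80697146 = 178211097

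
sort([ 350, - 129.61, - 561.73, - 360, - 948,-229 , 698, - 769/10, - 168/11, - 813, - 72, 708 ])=[ - 948, - 813, - 561.73, - 360, - 229, - 129.61, - 769/10, - 72, - 168/11,350, 698, 708]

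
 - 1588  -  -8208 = 6620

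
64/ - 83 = -64/83 =- 0.77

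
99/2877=33/959=0.03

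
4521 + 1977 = 6498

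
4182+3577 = 7759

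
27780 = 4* 6945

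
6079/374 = 6079/374 = 16.25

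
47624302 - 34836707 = 12787595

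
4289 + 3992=8281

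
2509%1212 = 85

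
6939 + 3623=10562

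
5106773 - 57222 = 5049551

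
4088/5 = 4088/5 = 817.60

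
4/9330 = 2/4665 =0.00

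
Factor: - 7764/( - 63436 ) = 3^1 *647^1*15859^( - 1 ) = 1941/15859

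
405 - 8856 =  -8451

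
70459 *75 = 5284425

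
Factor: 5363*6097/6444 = 32698211/6444  =  2^(-2)*3^( - 2)*7^1*13^1*31^1*67^1*173^1*179^( - 1)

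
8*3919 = 31352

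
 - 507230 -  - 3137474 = 2630244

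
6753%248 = 57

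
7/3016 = 7/3016 =0.00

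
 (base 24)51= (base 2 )1111001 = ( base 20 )61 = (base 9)144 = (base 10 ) 121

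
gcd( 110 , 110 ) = 110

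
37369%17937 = 1495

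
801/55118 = 801/55118 =0.01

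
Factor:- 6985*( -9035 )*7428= 468777180300 = 2^2*3^1*5^2*11^1*13^1*127^1*139^1*619^1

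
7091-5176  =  1915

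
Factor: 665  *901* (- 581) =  - 5^1*7^2 * 17^1 * 19^1*53^1 * 83^1  =  - 348114865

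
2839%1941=898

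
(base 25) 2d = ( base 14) 47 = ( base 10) 63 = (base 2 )111111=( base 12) 53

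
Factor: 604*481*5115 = 2^2*3^1*5^1*11^1 * 13^1*31^1*37^1*151^1=1486030260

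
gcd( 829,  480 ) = 1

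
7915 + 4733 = 12648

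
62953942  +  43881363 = 106835305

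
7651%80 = 51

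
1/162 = 1/162  =  0.01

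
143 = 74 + 69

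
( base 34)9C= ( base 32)9u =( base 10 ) 318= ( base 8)476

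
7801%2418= 547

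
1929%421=245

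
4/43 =4/43=0.09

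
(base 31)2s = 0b1011010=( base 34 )2M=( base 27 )39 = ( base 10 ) 90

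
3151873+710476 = 3862349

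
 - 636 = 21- 657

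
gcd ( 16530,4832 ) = 2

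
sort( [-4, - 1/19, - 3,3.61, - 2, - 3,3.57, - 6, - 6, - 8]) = [ - 8,-6, - 6, - 4 ,-3, - 3, - 2, - 1/19, 3.57,3.61]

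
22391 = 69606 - 47215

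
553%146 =115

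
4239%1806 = 627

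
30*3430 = 102900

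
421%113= 82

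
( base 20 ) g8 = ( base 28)bk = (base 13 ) 1C3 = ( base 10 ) 328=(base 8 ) 510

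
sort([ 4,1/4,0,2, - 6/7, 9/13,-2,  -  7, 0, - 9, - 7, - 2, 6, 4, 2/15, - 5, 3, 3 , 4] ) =[ - 9,  -  7, - 7,- 5, - 2, - 2 ,- 6/7 , 0,  0,2/15,1/4, 9/13, 2, 3, 3 , 4, 4,  4, 6]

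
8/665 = 8/665 = 0.01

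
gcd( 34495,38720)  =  5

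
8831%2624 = 959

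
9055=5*1811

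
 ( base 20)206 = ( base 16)326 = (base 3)1002212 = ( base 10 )806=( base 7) 2231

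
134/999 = 134/999 = 0.13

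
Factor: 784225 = 5^2* 13^1*19^1*127^1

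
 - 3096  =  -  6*516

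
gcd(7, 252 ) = 7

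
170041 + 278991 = 449032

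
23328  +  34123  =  57451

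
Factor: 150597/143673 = 87/83 = 3^1*29^1*83^( - 1 )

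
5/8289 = 5/8289 = 0.00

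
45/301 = 45/301 = 0.15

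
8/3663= 8/3663 = 0.00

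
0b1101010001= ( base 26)16h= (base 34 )ox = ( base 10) 849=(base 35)O9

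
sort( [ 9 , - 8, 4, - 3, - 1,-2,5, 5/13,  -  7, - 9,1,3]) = [ - 9, - 8,  -  7, - 3 ,-2,-1 , 5/13,1 , 3, 4, 5,9]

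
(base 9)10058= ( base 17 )15F1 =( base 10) 6614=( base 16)19D6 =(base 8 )14726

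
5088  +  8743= 13831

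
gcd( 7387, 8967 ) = 1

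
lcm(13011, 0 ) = 0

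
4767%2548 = 2219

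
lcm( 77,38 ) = 2926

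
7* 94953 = 664671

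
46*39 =1794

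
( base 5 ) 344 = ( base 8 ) 143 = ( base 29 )3c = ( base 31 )36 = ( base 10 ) 99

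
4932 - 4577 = 355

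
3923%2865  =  1058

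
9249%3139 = 2971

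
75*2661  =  199575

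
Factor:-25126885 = - 5^1*7^1*37^1*19403^1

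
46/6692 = 23/3346 = 0.01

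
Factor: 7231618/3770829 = 2^1*3^( - 2)*31^1*116639^1*418981^( - 1)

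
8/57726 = 4/28863 = 0.00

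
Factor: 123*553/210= 3239/10 = 2^( - 1)*5^(-1)* 41^1*79^1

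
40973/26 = 40973/26 = 1575.88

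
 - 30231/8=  - 30231/8 = -3778.88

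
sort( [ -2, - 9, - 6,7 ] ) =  [ - 9,-6, - 2 , 7] 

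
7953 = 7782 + 171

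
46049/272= 46049/272  =  169.30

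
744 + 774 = 1518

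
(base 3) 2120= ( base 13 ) 54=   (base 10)69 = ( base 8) 105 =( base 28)2d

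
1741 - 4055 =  - 2314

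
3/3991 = 3/3991= 0.00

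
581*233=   135373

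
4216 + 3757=7973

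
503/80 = 503/80 = 6.29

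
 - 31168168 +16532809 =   -  14635359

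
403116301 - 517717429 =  - 114601128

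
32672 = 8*4084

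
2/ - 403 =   -  1 + 401/403 = - 0.00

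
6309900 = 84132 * 75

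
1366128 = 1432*954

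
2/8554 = 1/4277 = 0.00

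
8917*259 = 2309503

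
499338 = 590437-91099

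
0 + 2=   2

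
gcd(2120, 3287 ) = 1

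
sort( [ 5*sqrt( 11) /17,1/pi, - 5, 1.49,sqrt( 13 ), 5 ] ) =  [  -  5,1/pi, 5*sqrt(11)/17, 1.49,  sqrt( 13),5] 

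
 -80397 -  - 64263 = -16134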